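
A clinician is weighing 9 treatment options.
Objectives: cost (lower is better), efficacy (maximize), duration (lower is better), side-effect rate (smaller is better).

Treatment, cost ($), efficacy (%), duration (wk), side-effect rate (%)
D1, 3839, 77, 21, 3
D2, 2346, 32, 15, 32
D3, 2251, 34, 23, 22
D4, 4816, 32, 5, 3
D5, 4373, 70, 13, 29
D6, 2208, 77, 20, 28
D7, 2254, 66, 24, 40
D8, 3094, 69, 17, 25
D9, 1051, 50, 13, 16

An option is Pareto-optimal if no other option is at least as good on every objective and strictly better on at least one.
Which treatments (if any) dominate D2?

D9: cost 1051≤2346, efficacy 50≥32, duration 13≤15, side-effect rate 16≤32 — dominates D2.
Others (D1, D3, D4, D5, D6, D7, D8) are each worse than D2 on at least one objective.

D9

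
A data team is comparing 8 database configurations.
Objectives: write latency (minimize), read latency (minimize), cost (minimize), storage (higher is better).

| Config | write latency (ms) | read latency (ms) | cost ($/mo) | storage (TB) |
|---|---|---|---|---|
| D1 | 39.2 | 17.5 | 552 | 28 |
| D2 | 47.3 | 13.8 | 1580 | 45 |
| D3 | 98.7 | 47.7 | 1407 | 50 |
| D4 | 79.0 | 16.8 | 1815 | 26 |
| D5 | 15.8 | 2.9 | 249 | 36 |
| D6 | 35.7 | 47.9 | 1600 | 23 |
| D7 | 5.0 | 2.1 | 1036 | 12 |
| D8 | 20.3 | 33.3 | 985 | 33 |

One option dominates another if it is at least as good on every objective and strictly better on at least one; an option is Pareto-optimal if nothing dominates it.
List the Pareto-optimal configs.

D2, D3, D5, D7

D1: dominated by D5 (write latency 15.8≤39.2, read latency 2.9≤17.5, cost 249≤552, storage 36≥28).
D2: not dominated.
D3: not dominated (best storage).
D4: dominated by D2 (write latency 47.3≤79.0, read latency 13.8≤16.8, cost 1580≤1815, storage 45≥26).
D5: not dominated (best cost).
D6: dominated by D5 (write latency 15.8≤35.7, read latency 2.9≤47.9, cost 249≤1600, storage 36≥23).
D7: not dominated (best write latency).
D8: dominated by D5 (write latency 15.8≤20.3, read latency 2.9≤33.3, cost 249≤985, storage 36≥33).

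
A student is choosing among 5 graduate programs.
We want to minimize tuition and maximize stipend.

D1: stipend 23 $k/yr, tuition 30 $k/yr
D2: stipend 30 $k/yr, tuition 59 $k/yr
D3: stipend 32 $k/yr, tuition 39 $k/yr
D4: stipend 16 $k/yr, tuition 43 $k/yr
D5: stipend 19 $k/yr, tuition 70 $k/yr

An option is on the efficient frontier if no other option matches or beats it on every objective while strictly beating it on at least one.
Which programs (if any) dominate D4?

D1: stipend 23≥16, tuition 30≤43 — dominates D4.
D3: stipend 32≥16, tuition 39≤43 — dominates D4.
Others (D2, D5) are each worse than D4 on at least one objective.

D1, D3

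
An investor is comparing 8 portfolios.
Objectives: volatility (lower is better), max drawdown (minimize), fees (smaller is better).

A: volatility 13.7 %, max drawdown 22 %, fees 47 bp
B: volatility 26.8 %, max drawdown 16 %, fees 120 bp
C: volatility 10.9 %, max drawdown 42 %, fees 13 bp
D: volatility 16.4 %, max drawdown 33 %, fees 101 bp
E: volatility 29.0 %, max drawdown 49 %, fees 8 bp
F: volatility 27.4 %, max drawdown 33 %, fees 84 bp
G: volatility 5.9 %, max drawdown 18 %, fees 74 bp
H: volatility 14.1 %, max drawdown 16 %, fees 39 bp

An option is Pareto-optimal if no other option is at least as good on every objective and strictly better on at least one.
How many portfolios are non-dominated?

5

A: not dominated.
B: dominated by H (volatility 14.1≤26.8, max drawdown 16≤16, fees 39≤120).
C: not dominated.
D: dominated by A (volatility 13.7≤16.4, max drawdown 22≤33, fees 47≤101).
E: not dominated (best fees).
F: dominated by A (volatility 13.7≤27.4, max drawdown 22≤33, fees 47≤84).
G: not dominated (best volatility).
H: not dominated.
Pareto-optimal: A, C, E, G, H → 5.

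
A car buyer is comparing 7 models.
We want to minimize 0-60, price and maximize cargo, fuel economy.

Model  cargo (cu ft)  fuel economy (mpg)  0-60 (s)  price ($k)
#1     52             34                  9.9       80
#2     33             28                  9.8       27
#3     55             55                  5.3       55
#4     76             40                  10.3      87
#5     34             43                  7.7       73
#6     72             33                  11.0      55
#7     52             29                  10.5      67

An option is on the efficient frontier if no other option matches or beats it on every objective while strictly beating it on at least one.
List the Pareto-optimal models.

#1: dominated by #3 (cargo 55≥52, fuel economy 55≥34, 0-60 5.3≤9.9, price 55≤80).
#2: not dominated (best price).
#3: not dominated (best fuel economy).
#4: not dominated (best cargo).
#5: dominated by #3 (cargo 55≥34, fuel economy 55≥43, 0-60 5.3≤7.7, price 55≤73).
#6: not dominated.
#7: dominated by #3 (cargo 55≥52, fuel economy 55≥29, 0-60 5.3≤10.5, price 55≤67).

#2, #3, #4, #6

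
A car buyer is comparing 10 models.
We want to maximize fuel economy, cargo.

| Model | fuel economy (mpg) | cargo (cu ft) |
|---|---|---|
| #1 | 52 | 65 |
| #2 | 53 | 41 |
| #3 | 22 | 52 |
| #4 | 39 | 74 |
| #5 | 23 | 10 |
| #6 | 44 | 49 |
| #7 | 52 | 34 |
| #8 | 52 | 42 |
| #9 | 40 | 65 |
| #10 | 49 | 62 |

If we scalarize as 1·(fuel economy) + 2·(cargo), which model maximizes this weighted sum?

#1: 1·52 + 2·65 = 182
#2: 1·53 + 2·41 = 135
#3: 1·22 + 2·52 = 126
#4: 1·39 + 2·74 = 187
#5: 1·23 + 2·10 = 43
#6: 1·44 + 2·49 = 142
#7: 1·52 + 2·34 = 120
#8: 1·52 + 2·42 = 136
#9: 1·40 + 2·65 = 170
#10: 1·49 + 2·62 = 173
Highest: #4 at 187.

#4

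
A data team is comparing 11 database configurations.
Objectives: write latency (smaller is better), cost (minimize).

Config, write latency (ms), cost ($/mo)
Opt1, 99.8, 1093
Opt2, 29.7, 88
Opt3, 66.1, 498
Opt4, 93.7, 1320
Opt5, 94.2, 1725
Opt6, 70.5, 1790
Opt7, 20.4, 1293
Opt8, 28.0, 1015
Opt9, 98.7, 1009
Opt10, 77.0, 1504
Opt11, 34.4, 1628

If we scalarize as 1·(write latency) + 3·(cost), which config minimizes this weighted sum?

Opt2

Opt1: 1·99.8 + 3·1093 = 3378.8
Opt2: 1·29.7 + 3·88 = 293.7
Opt3: 1·66.1 + 3·498 = 1560.1
Opt4: 1·93.7 + 3·1320 = 4053.7
Opt5: 1·94.2 + 3·1725 = 5269.2
Opt6: 1·70.5 + 3·1790 = 5440.5
Opt7: 1·20.4 + 3·1293 = 3899.4
Opt8: 1·28.0 + 3·1015 = 3073.0
Opt9: 1·98.7 + 3·1009 = 3125.7
Opt10: 1·77.0 + 3·1504 = 4589.0
Opt11: 1·34.4 + 3·1628 = 4918.4
Lowest: Opt2 at 293.7.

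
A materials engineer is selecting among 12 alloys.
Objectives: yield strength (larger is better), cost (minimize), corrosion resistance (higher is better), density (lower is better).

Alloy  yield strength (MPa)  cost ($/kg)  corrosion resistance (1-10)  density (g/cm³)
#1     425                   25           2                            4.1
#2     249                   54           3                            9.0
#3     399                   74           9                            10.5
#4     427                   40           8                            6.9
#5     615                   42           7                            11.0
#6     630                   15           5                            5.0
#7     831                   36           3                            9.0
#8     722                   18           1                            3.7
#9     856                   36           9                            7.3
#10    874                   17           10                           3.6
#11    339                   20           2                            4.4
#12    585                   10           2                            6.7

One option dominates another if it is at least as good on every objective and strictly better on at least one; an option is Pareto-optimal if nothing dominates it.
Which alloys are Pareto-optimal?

#1: dominated by #10 (yield strength 874≥425, cost 17≤25, corrosion resistance 10≥2, density 3.6≤4.1).
#2: dominated by #4 (yield strength 427≥249, cost 40≤54, corrosion resistance 8≥3, density 6.9≤9.0).
#3: dominated by #9 (yield strength 856≥399, cost 36≤74, corrosion resistance 9≥9, density 7.3≤10.5).
#4: dominated by #10 (yield strength 874≥427, cost 17≤40, corrosion resistance 10≥8, density 3.6≤6.9).
#5: dominated by #9 (yield strength 856≥615, cost 36≤42, corrosion resistance 9≥7, density 7.3≤11.0).
#6: not dominated.
#7: dominated by #9 (yield strength 856≥831, cost 36≤36, corrosion resistance 9≥3, density 7.3≤9.0).
#8: dominated by #10 (yield strength 874≥722, cost 17≤18, corrosion resistance 10≥1, density 3.6≤3.7).
#9: dominated by #10 (yield strength 874≥856, cost 17≤36, corrosion resistance 10≥9, density 3.6≤7.3).
#10: not dominated (best yield strength).
#11: dominated by #10 (yield strength 874≥339, cost 17≤20, corrosion resistance 10≥2, density 3.6≤4.4).
#12: not dominated (best cost).

#6, #10, #12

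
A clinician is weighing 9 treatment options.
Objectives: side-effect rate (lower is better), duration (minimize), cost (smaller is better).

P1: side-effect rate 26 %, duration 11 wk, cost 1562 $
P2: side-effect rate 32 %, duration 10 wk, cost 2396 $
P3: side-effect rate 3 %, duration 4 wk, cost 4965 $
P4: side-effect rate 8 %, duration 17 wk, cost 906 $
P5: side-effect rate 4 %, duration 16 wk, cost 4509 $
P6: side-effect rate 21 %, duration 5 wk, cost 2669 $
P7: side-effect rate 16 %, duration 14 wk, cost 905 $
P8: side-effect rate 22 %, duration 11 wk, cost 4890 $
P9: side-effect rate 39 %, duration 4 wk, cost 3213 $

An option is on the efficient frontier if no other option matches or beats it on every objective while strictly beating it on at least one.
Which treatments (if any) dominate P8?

P6: side-effect rate 21≤22, duration 5≤11, cost 2669≤4890 — dominates P8.
Others (P1, P2, P3, P4, P5, P7, P9) are each worse than P8 on at least one objective.

P6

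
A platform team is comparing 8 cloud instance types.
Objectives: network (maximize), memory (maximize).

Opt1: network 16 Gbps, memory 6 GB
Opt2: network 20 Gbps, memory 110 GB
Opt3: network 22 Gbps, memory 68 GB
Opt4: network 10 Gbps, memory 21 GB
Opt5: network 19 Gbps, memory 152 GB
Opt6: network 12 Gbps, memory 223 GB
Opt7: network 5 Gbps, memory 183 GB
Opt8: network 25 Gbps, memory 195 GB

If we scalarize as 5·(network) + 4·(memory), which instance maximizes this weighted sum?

Opt1: 5·16 + 4·6 = 104
Opt2: 5·20 + 4·110 = 540
Opt3: 5·22 + 4·68 = 382
Opt4: 5·10 + 4·21 = 134
Opt5: 5·19 + 4·152 = 703
Opt6: 5·12 + 4·223 = 952
Opt7: 5·5 + 4·183 = 757
Opt8: 5·25 + 4·195 = 905
Highest: Opt6 at 952.

Opt6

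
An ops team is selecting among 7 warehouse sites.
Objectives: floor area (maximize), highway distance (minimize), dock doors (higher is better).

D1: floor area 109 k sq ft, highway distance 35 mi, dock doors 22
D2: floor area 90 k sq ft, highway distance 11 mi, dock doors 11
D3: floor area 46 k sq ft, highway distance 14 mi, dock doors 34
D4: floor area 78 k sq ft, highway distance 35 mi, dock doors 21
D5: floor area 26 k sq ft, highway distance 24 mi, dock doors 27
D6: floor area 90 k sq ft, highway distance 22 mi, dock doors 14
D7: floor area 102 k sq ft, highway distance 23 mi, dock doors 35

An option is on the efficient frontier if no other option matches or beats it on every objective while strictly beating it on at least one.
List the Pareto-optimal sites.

D1, D2, D3, D6, D7

D1: not dominated (best floor area).
D2: not dominated (best highway distance).
D3: not dominated.
D4: dominated by D1 (floor area 109≥78, highway distance 35≤35, dock doors 22≥21).
D5: dominated by D3 (floor area 46≥26, highway distance 14≤24, dock doors 34≥27).
D6: not dominated.
D7: not dominated (best dock doors).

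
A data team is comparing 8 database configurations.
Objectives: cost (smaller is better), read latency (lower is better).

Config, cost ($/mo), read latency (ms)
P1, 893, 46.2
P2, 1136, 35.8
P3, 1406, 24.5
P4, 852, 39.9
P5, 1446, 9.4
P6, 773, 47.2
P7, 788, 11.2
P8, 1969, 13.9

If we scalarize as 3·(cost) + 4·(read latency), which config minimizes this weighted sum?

P1: 3·893 + 4·46.2 = 2863.8
P2: 3·1136 + 4·35.8 = 3551.2
P3: 3·1406 + 4·24.5 = 4316.0
P4: 3·852 + 4·39.9 = 2715.6
P5: 3·1446 + 4·9.4 = 4375.6
P6: 3·773 + 4·47.2 = 2507.8
P7: 3·788 + 4·11.2 = 2408.8
P8: 3·1969 + 4·13.9 = 5962.6
Lowest: P7 at 2408.8.

P7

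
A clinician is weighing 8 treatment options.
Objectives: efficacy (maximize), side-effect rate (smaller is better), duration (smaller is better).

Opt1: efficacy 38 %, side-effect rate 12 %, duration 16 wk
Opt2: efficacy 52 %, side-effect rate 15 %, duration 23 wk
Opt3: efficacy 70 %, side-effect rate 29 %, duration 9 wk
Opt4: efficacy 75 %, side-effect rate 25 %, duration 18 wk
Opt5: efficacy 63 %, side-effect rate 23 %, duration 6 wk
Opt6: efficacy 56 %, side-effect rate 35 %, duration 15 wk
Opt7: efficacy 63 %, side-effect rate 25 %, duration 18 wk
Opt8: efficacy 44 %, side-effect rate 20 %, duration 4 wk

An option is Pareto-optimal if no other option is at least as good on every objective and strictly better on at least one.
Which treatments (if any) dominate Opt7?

Opt4: efficacy 75≥63, side-effect rate 25≤25, duration 18≤18 — dominates Opt7.
Opt5: efficacy 63≥63, side-effect rate 23≤25, duration 6≤18 — dominates Opt7.
Others (Opt1, Opt2, Opt3, Opt6, Opt8) are each worse than Opt7 on at least one objective.

Opt4, Opt5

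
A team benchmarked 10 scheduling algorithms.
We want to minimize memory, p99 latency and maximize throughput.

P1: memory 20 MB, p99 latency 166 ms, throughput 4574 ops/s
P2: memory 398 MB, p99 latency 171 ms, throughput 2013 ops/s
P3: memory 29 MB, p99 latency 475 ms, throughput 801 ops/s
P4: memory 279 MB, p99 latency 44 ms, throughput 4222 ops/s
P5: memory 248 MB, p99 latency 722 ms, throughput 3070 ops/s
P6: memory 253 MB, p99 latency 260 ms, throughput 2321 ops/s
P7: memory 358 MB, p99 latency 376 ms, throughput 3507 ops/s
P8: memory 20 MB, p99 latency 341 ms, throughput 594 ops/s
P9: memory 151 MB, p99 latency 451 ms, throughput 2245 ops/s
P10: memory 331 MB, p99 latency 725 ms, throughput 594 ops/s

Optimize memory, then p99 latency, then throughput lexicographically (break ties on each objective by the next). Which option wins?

P1

First minimize memory: best is 20, kept {P1, P8}.
Then minimize p99 latency: best is 166, kept {P1}.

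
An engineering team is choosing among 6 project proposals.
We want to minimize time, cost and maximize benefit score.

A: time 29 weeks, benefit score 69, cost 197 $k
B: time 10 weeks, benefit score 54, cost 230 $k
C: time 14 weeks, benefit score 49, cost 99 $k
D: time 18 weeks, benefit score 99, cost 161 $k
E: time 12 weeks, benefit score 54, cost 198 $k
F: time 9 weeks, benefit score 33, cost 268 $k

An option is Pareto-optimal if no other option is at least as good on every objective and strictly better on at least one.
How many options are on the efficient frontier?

A: dominated by D (time 18≤29, benefit score 99≥69, cost 161≤197).
B: not dominated.
C: not dominated (best cost).
D: not dominated (best benefit score).
E: not dominated.
F: not dominated (best time).
Pareto-optimal: B, C, D, E, F → 5.

5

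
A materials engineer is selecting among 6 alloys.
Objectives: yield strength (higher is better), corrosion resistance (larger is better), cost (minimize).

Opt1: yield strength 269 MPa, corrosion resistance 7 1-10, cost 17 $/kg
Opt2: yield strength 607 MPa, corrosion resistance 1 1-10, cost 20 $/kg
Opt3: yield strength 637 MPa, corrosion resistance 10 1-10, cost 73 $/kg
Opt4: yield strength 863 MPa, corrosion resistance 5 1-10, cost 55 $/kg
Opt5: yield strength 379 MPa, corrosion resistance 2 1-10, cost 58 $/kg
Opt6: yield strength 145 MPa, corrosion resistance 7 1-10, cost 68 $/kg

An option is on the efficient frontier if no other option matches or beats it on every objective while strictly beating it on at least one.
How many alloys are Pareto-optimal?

4

Opt1: not dominated (best cost).
Opt2: not dominated.
Opt3: not dominated (best corrosion resistance).
Opt4: not dominated (best yield strength).
Opt5: dominated by Opt4 (yield strength 863≥379, corrosion resistance 5≥2, cost 55≤58).
Opt6: dominated by Opt1 (yield strength 269≥145, corrosion resistance 7≥7, cost 17≤68).
Pareto-optimal: Opt1, Opt2, Opt3, Opt4 → 4.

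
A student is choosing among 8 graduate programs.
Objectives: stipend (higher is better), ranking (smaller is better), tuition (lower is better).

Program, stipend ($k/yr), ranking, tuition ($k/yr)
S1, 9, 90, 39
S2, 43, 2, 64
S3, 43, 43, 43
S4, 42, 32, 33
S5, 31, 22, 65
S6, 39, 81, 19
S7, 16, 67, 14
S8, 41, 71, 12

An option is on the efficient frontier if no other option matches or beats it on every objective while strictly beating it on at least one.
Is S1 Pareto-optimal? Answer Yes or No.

S4 vs S1: stipend 42≥9, ranking 32≤90, tuition 33≤39 — S4 is at least as good on every objective and strictly better on at least one, so S4 dominates S1.

No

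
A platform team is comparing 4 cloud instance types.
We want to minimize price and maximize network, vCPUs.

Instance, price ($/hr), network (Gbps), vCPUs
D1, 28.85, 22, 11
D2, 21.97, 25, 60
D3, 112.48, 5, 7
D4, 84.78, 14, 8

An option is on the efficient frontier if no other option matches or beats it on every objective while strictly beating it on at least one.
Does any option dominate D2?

No

D1: worse on price (28.85 vs 21.97).
D3: worse on price (112.48 vs 21.97).
D4: worse on price (84.78 vs 21.97).
No option is at least as good as D2 on every objective and strictly better on one.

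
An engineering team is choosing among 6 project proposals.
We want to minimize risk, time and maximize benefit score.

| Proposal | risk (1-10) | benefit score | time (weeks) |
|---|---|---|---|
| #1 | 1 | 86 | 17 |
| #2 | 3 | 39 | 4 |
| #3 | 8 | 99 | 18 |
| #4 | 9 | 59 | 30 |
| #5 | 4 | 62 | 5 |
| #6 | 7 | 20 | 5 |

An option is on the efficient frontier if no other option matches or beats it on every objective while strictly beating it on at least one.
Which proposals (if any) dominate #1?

none

#2: worse on risk (3 vs 1).
#3: worse on risk (8 vs 1).
#4: worse on risk (9 vs 1).
#5: worse on risk (4 vs 1).
#6: worse on risk (7 vs 1).
No option dominates #1.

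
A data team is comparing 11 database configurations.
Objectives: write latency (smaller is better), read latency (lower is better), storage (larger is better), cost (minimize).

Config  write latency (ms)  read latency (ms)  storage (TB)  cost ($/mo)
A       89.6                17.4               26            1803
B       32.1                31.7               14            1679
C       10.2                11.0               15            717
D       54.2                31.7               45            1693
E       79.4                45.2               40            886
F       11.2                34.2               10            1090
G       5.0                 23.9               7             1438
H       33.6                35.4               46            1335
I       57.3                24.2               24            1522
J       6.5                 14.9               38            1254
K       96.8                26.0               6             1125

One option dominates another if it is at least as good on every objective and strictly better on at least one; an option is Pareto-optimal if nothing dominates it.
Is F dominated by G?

G vs F: G is worse on storage (7 vs 10), so it does not dominate F.

No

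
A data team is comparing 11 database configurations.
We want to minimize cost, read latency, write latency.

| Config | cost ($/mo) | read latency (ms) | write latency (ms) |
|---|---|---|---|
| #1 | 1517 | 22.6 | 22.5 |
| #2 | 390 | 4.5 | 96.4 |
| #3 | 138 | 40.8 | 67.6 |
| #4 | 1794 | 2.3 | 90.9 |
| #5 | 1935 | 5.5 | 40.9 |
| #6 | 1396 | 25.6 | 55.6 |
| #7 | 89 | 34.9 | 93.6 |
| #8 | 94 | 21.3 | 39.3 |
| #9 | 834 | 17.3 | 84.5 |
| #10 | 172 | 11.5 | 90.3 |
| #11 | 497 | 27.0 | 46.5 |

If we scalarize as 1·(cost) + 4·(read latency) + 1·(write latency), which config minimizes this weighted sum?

#8

#1: 1·1517 + 4·22.6 + 1·22.5 = 1629.9
#2: 1·390 + 4·4.5 + 1·96.4 = 504.4
#3: 1·138 + 4·40.8 + 1·67.6 = 368.8
#4: 1·1794 + 4·2.3 + 1·90.9 = 1894.1
#5: 1·1935 + 4·5.5 + 1·40.9 = 1997.9
#6: 1·1396 + 4·25.6 + 1·55.6 = 1554.0
#7: 1·89 + 4·34.9 + 1·93.6 = 322.2
#8: 1·94 + 4·21.3 + 1·39.3 = 218.5
#9: 1·834 + 4·17.3 + 1·84.5 = 987.7
#10: 1·172 + 4·11.5 + 1·90.3 = 308.3
#11: 1·497 + 4·27.0 + 1·46.5 = 651.5
Lowest: #8 at 218.5.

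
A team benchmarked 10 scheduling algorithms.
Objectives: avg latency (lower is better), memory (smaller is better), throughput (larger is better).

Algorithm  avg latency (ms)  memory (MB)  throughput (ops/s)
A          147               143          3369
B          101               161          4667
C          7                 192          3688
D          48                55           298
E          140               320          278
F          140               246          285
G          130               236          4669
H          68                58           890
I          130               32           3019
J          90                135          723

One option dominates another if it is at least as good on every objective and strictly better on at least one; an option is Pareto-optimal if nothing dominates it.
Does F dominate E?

Yes

F vs E: avg latency 140≤140, memory 246≤320, throughput 285≥278 — F is at least as good on every objective with at least one strict improvement.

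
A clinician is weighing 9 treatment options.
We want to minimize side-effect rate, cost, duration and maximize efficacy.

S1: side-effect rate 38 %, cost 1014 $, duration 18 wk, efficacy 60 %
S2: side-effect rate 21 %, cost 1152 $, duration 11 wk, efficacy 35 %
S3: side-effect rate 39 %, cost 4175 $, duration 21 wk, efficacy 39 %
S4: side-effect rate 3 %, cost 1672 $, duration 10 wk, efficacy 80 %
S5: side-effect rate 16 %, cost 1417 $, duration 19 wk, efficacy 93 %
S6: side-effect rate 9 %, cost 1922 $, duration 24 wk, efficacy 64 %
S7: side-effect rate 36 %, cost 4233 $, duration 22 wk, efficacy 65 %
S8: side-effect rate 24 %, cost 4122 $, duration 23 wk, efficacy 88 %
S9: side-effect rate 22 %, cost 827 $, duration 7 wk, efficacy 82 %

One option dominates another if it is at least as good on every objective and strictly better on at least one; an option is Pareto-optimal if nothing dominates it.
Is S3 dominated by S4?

Yes

S4 vs S3: side-effect rate 3≤39, cost 1672≤4175, duration 10≤21, efficacy 80≥39 — S4 is at least as good on every objective with at least one strict improvement.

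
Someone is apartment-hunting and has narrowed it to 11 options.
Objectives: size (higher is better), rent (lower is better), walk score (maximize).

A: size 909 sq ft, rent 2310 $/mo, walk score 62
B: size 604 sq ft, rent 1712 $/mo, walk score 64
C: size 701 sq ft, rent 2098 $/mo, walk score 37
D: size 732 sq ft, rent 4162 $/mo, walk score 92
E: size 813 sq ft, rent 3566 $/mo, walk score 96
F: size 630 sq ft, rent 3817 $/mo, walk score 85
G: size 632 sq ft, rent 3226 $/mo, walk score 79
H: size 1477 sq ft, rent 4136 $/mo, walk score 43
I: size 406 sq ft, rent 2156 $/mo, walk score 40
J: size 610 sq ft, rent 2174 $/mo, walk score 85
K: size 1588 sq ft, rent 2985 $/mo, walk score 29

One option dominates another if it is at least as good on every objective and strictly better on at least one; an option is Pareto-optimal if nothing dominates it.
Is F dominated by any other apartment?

Yes

E vs F: size 813≥630, rent 3566≤3817, walk score 96≥85 — E is at least as good on every objective and strictly better on at least one, so E dominates F.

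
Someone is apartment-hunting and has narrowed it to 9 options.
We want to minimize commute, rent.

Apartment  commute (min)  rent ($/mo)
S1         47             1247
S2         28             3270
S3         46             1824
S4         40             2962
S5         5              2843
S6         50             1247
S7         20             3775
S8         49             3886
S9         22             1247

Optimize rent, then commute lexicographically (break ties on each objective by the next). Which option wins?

S9

First minimize rent: best is 1247, kept {S1, S6, S9}.
Then minimize commute: best is 22, kept {S9}.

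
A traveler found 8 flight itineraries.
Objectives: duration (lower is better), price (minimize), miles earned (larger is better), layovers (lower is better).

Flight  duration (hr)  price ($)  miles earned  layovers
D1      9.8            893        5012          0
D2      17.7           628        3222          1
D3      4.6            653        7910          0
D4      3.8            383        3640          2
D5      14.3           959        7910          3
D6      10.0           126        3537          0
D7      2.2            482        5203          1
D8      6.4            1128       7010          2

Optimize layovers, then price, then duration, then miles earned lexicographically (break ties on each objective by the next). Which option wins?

D6

First minimize layovers: best is 0, kept {D1, D3, D6}.
Then minimize price: best is 126, kept {D6}.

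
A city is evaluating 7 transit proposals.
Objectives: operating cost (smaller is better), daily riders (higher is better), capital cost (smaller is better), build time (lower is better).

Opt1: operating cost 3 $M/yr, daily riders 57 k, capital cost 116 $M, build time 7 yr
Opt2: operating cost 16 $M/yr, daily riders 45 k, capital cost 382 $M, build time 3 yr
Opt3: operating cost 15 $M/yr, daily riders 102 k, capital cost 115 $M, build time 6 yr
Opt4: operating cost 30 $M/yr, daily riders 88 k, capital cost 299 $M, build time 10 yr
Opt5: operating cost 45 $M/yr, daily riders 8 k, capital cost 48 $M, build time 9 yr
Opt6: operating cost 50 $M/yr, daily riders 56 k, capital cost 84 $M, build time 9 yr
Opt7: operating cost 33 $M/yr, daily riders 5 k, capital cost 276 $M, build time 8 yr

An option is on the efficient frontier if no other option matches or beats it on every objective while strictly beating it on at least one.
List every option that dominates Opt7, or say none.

Opt1: operating cost 3≤33, daily riders 57≥5, capital cost 116≤276, build time 7≤8 — dominates Opt7.
Opt3: operating cost 15≤33, daily riders 102≥5, capital cost 115≤276, build time 6≤8 — dominates Opt7.
Others (Opt2, Opt4, Opt5, Opt6) are each worse than Opt7 on at least one objective.

Opt1, Opt3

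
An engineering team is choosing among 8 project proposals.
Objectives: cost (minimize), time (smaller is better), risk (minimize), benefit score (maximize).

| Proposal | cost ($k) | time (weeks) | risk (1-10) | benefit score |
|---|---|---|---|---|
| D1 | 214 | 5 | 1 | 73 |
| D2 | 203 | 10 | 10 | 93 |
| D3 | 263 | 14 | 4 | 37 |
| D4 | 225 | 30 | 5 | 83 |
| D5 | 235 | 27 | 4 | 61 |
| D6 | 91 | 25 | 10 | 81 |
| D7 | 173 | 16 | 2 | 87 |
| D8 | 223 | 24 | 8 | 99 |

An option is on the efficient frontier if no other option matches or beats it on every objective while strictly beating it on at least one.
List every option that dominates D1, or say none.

D2: worse on time (10 vs 5).
D3: worse on cost (263 vs 214).
D4: worse on cost (225 vs 214).
D5: worse on cost (235 vs 214).
D6: worse on time (25 vs 5).
D7: worse on time (16 vs 5).
D8: worse on cost (223 vs 214).
No option dominates D1.

none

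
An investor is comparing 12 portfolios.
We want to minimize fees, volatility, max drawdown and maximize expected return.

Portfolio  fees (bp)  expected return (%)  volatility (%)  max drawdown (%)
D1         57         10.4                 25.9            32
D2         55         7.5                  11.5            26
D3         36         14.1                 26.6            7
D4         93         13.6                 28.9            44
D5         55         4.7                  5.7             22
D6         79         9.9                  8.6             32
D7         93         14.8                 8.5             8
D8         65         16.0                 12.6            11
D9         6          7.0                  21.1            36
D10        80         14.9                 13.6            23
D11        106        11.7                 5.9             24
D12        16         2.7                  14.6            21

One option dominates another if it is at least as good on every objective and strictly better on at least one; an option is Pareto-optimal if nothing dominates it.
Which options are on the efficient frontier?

D1: not dominated.
D2: not dominated.
D3: not dominated (best max drawdown).
D4: dominated by D3 (fees 36≤93, expected return 14.1≥13.6, volatility 26.6≤28.9, max drawdown 7≤44).
D5: not dominated (best volatility).
D6: not dominated.
D7: not dominated.
D8: not dominated (best expected return).
D9: not dominated (best fees).
D10: dominated by D8 (fees 65≤80, expected return 16.0≥14.9, volatility 12.6≤13.6, max drawdown 11≤23).
D11: not dominated.
D12: not dominated.

D1, D2, D3, D5, D6, D7, D8, D9, D11, D12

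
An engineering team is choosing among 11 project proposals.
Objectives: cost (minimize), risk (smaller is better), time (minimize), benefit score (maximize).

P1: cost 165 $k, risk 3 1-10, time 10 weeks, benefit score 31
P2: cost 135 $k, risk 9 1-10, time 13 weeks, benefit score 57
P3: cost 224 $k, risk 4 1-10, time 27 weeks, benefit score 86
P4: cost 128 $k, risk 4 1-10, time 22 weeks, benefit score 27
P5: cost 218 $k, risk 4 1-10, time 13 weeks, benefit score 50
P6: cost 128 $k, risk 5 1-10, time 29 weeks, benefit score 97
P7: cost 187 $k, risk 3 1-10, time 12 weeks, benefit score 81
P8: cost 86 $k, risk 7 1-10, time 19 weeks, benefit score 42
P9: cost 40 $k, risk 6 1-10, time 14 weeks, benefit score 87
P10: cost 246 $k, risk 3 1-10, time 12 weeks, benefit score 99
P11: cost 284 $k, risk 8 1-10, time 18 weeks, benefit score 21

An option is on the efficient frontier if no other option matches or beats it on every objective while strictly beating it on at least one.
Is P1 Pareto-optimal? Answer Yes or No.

Yes

P2: worse on risk (9 vs 3).
P3: worse on cost (224 vs 165).
P4: worse on risk (4 vs 3).
P5: worse on cost (218 vs 165).
P6: worse on risk (5 vs 3).
P7: worse on cost (187 vs 165).
P8: worse on risk (7 vs 3).
P9: worse on risk (6 vs 3).
P10: worse on cost (246 vs 165).
P11: worse on cost (284 vs 165).
No option is at least as good as P1 on every objective and strictly better on one.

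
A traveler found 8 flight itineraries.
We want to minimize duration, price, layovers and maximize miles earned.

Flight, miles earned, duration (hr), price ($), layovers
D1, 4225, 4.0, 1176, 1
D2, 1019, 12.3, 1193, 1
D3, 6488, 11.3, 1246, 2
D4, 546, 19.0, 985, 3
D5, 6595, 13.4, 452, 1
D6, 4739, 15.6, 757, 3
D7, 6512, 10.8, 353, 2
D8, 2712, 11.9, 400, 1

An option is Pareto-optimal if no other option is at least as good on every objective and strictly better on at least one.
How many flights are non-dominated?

D1: not dominated (best duration).
D2: dominated by D1 (miles earned 4225≥1019, duration 4.0≤12.3, price 1176≤1193, layovers 1≤1).
D3: dominated by D7 (miles earned 6512≥6488, duration 10.8≤11.3, price 353≤1246, layovers 2≤2).
D4: dominated by D5 (miles earned 6595≥546, duration 13.4≤19.0, price 452≤985, layovers 1≤3).
D5: not dominated (best miles earned).
D6: dominated by D5 (miles earned 6595≥4739, duration 13.4≤15.6, price 452≤757, layovers 1≤3).
D7: not dominated (best price).
D8: not dominated.
Pareto-optimal: D1, D5, D7, D8 → 4.

4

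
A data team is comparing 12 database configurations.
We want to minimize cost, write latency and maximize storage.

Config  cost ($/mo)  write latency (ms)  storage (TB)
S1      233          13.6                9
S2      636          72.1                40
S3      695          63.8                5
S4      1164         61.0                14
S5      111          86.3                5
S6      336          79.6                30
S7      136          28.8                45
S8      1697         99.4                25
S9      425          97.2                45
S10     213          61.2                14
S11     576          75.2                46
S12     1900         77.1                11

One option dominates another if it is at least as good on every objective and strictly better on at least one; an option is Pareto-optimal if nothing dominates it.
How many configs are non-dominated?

4

S1: not dominated (best write latency).
S2: dominated by S7 (cost 136≤636, write latency 28.8≤72.1, storage 45≥40).
S3: dominated by S1 (cost 233≤695, write latency 13.6≤63.8, storage 9≥5).
S4: dominated by S7 (cost 136≤1164, write latency 28.8≤61.0, storage 45≥14).
S5: not dominated (best cost).
S6: dominated by S7 (cost 136≤336, write latency 28.8≤79.6, storage 45≥30).
S7: not dominated.
S8: dominated by S2 (cost 636≤1697, write latency 72.1≤99.4, storage 40≥25).
S9: dominated by S7 (cost 136≤425, write latency 28.8≤97.2, storage 45≥45).
S10: dominated by S7 (cost 136≤213, write latency 28.8≤61.2, storage 45≥14).
S11: not dominated (best storage).
S12: dominated by S2 (cost 636≤1900, write latency 72.1≤77.1, storage 40≥11).
Pareto-optimal: S1, S5, S7, S11 → 4.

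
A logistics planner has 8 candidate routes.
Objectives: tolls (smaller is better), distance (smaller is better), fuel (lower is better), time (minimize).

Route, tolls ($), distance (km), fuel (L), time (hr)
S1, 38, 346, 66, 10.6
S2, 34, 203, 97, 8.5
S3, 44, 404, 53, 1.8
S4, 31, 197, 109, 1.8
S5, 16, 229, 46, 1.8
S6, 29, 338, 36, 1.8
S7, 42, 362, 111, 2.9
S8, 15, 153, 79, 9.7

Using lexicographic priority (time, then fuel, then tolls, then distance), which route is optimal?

S6

First minimize time: best is 1.8, kept {S3, S4, S5, S6}.
Then minimize fuel: best is 36, kept {S6}.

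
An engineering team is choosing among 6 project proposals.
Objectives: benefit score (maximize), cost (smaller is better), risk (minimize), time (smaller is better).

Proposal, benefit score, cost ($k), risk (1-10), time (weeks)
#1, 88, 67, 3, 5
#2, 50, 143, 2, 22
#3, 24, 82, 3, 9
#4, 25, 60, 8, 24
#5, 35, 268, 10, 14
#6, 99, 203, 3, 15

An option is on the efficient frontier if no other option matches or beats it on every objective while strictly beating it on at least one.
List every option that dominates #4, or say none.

none

#1: worse on cost (67 vs 60).
#2: worse on cost (143 vs 60).
#3: worse on benefit score (24 vs 25).
#5: worse on cost (268 vs 60).
#6: worse on cost (203 vs 60).
No option dominates #4.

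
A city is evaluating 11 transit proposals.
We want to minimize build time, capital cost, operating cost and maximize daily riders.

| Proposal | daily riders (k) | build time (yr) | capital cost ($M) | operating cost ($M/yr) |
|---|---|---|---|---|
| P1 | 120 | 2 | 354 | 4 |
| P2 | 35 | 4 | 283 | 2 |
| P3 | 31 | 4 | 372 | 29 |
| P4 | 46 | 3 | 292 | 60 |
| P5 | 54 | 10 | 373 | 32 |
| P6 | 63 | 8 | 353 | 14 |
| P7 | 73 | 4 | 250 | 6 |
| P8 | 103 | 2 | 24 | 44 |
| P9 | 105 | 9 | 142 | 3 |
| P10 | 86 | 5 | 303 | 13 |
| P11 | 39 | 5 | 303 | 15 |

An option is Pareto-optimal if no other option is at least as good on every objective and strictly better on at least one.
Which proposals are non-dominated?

P1: not dominated (best daily riders).
P2: not dominated (best operating cost).
P3: dominated by P1 (daily riders 120≥31, build time 2≤4, capital cost 354≤372, operating cost 4≤29).
P4: dominated by P8 (daily riders 103≥46, build time 2≤3, capital cost 24≤292, operating cost 44≤60).
P5: dominated by P1 (daily riders 120≥54, build time 2≤10, capital cost 354≤373, operating cost 4≤32).
P6: dominated by P7 (daily riders 73≥63, build time 4≤8, capital cost 250≤353, operating cost 6≤14).
P7: not dominated.
P8: not dominated (best capital cost).
P9: not dominated.
P10: not dominated.
P11: dominated by P7 (daily riders 73≥39, build time 4≤5, capital cost 250≤303, operating cost 6≤15).

P1, P2, P7, P8, P9, P10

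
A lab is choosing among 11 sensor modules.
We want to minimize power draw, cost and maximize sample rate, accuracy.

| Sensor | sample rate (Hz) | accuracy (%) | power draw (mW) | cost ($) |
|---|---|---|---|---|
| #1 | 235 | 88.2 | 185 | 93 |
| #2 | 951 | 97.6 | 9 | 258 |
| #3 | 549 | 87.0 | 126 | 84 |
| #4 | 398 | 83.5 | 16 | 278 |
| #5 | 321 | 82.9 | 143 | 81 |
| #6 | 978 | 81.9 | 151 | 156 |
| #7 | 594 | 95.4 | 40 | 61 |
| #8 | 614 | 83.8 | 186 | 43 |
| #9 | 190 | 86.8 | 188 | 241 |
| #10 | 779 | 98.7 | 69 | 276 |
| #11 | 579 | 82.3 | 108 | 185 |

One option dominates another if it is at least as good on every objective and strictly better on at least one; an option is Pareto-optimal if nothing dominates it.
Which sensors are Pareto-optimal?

#2, #6, #7, #8, #10

#1: dominated by #7 (sample rate 594≥235, accuracy 95.4≥88.2, power draw 40≤185, cost 61≤93).
#2: not dominated (best power draw).
#3: dominated by #7 (sample rate 594≥549, accuracy 95.4≥87.0, power draw 40≤126, cost 61≤84).
#4: dominated by #2 (sample rate 951≥398, accuracy 97.6≥83.5, power draw 9≤16, cost 258≤278).
#5: dominated by #7 (sample rate 594≥321, accuracy 95.4≥82.9, power draw 40≤143, cost 61≤81).
#6: not dominated (best sample rate).
#7: not dominated.
#8: not dominated (best cost).
#9: dominated by #1 (sample rate 235≥190, accuracy 88.2≥86.8, power draw 185≤188, cost 93≤241).
#10: not dominated (best accuracy).
#11: dominated by #7 (sample rate 594≥579, accuracy 95.4≥82.3, power draw 40≤108, cost 61≤185).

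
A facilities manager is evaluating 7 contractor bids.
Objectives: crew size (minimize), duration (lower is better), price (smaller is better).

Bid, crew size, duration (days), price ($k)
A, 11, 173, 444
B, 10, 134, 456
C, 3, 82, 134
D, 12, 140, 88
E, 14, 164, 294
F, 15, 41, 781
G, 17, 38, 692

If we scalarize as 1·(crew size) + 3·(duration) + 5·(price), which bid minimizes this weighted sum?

A: 1·11 + 3·173 + 5·444 = 2750
B: 1·10 + 3·134 + 5·456 = 2692
C: 1·3 + 3·82 + 5·134 = 919
D: 1·12 + 3·140 + 5·88 = 872
E: 1·14 + 3·164 + 5·294 = 1976
F: 1·15 + 3·41 + 5·781 = 4043
G: 1·17 + 3·38 + 5·692 = 3591
Lowest: D at 872.

D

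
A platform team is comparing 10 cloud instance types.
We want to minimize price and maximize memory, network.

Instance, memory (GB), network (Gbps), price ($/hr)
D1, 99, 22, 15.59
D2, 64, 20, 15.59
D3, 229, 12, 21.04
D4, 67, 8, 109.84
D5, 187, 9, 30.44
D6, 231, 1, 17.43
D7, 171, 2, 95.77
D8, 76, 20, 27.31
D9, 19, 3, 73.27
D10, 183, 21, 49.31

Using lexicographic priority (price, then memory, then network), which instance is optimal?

First minimize price: best is 15.59, kept {D1, D2}.
Then maximize memory: best is 99, kept {D1}.

D1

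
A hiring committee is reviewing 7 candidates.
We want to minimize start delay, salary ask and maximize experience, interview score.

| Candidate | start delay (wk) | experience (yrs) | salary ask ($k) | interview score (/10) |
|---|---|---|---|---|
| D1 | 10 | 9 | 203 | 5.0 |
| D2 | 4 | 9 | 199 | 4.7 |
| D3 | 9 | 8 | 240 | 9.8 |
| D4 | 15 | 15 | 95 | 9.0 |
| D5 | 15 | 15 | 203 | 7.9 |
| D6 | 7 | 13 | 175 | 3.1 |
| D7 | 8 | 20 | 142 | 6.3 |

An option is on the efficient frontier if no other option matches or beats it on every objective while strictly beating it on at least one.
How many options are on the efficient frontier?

5

D1: dominated by D7 (start delay 8≤10, experience 20≥9, salary ask 142≤203, interview score 6.3≥5.0).
D2: not dominated (best start delay).
D3: not dominated (best interview score).
D4: not dominated (best salary ask).
D5: dominated by D4 (start delay 15≤15, experience 15≥15, salary ask 95≤203, interview score 9.0≥7.9).
D6: not dominated.
D7: not dominated (best experience).
Pareto-optimal: D2, D3, D4, D6, D7 → 5.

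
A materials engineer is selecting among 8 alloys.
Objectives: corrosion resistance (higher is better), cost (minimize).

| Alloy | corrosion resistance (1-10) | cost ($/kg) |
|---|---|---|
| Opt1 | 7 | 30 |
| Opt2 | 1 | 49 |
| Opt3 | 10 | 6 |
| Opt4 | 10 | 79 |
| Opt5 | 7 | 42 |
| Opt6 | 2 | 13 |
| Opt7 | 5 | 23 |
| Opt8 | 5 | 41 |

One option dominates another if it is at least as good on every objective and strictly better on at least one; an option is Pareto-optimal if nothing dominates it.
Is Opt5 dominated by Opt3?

Opt3 vs Opt5: corrosion resistance 10≥7, cost 6≤42 — Opt3 is at least as good on every objective with at least one strict improvement.

Yes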